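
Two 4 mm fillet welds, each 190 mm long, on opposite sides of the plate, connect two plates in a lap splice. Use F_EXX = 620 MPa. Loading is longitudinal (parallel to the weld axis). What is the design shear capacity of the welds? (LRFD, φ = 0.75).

Effective throat t_e = 0.707 × 4 = 2.828 mm.
Total length L = 380 mm; A_we = 2.828 × 380 = 1075 mm².
F_nw = 0.6 F_EXX = 0.6 × 620 = 372 MPa.
φR_n = 0.75 × 372 × 1075 × 10⁻³ = 299.8 kN.

φR_n ≈ 300 kN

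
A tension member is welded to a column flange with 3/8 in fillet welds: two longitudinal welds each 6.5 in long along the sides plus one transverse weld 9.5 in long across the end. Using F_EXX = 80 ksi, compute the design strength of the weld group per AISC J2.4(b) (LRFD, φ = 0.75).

φR_n ≈ 241 kip

t_e = 0.707 × 0.375 = 0.2651 in.
R_nwl = 0.6 × 80 × 0.2651 × 13 = 165.4 kip (longitudinal, 2 welds).
R_nwt = 0.6 × 80 × 0.2651 × 9.5 = 120.9 kip (transverse, base value).
(i) R_nwl + R_nwt = 286.3 kip; (ii) 0.85 R_nwl + 1.5 R_nwt = 322 kip.
R_n = max = 322 kip [governs: (ii)]; φR_n = 241.5 kip.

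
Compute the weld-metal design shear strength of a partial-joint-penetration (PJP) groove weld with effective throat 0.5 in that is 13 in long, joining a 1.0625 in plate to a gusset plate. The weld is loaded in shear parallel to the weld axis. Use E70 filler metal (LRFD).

φR_n ≈ 205 kips

E70XX → F_EXX = 70 ksi.
Effective throat (given) t_e = 0.5 in.
A_we = 0.5 × 13 = 6.5 in².
F_nw = 0.6 F_EXX = 42 ksi.
φR_n = 0.75 × 42 × 6.5 = 204.8 kips.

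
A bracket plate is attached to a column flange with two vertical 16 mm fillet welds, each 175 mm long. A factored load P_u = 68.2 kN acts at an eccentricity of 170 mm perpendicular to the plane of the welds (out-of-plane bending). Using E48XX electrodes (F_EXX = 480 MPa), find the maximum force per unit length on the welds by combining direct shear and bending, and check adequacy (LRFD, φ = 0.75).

f_max ≈ 1150 N/mm; adequate

L_w = 2 × 175 = 350 mm; section modulus (unit throat) S = 2 × L²/6 = 10210 mm².
Direct shear f_v = P/L_w = 68.2×10³/350 = 194.9 N/mm.
Moment M = P × e = 68.2×10³ × 170 = 11594000 N·mm; bending f_b = M/S = 1136 N/mm.
f_max = √(f_v² + f_b²) = √(194.9² + 1136²) = 1152 N/mm.
φr_n = 0.75 × 0.6 × 480 × (0.707 × 16) = 2443 N/mm → adequate.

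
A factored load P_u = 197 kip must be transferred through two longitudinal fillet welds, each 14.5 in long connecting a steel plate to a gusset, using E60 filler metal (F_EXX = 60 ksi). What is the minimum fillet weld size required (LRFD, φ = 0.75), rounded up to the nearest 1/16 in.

Total weld length L = 29 in.
Required throat t_e = P_u / (φ × 0.6 F_EXX × L) = 197 / (0.75 × 0.6 × 60 × 29) = 0.2516 in.
Required leg w = t_e / 0.707 = 0.3559 in → use 3/8 in.

w = 3/8 in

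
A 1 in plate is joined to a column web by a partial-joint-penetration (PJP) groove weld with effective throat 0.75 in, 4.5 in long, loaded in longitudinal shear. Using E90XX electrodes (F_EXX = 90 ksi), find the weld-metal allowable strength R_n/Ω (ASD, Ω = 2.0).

Effective throat (given) t_e = 0.75 in.
A_we = 0.75 × 4.5 = 3.375 in².
F_nw = 0.6 F_EXX = 54 ksi.
R_n/Ω = (54 × 3.375) / 2.0 = 91.12 kip.

R_n/Ω ≈ 91.1 kip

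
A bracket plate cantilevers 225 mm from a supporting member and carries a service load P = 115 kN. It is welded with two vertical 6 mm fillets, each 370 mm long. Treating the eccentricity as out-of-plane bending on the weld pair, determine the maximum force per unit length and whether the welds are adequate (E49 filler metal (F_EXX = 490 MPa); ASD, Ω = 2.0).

L_w = 2 × 370 = 740 mm; section modulus (unit throat) S = 2 × L²/6 = 45630 mm².
Direct shear f_v = P/L_w = 115×10³/740 = 155.4 N/mm.
Moment M = P × e = 115×10³ × 225 = 25875000 N·mm; bending f_b = M/S = 567 N/mm.
f_max = √(f_v² + f_b²) = √(155.4² + 567²) = 587.9 N/mm.
r_n/Ω = (1/2.0) × 0.6 × 490 × (0.707 × 6) = 623.6 N/mm → adequate.

f_max ≈ 588 N/mm; adequate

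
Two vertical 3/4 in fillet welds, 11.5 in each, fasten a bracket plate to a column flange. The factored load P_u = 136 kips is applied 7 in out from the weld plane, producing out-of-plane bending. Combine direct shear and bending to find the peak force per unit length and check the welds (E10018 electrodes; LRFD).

E100XX → F_EXX = 100 ksi.
L_w = 2 × 11.5 = 23 in; section modulus (unit throat) S = 2 × L²/6 = 44.08 in².
Direct shear f_v = P/L_w = 136/23 = 5.913 kip/in.
Moment M = P × e = 136 × 7 = 952 kip·in; bending f_b = M/S = 21.6 kip/in.
f_max = √(f_v² + f_b²) = √(5.913² + 21.6²) = 22.39 kip/in.
φr_n = 0.75 × 0.6 × 100 × (0.707 × 0.75) = 23.86 kip/in → adequate.

f_max ≈ 22.4 kip/in; adequate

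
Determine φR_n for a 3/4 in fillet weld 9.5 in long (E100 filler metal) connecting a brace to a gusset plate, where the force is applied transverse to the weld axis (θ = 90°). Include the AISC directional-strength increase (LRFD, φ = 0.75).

E100XX → F_EXX = 100 ksi.
t_e = 0.707 × 0.75 = 0.5302 in; A_we = 0.5302 × 9.5 = 5.037 in².
Directional factor: 1.0 + 0.5 sin^1.5(90°) = 1.5.
F_nw = 0.6 × 100 × 1.5 = 90 ksi.
φR_n = 0.75 × 90 × 5.037 = 340 kips.

φR_n ≈ 340 kips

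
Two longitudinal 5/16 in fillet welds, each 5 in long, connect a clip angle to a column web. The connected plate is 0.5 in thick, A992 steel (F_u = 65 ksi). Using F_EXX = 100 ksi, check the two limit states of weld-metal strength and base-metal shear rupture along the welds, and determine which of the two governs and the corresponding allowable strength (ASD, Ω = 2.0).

R_n/Ω ≈ 66.3 kips (weld metal governs)

t_e = 0.707 × 0.3125 = 0.2209 in; L = 10 in.
Weld metal: R_n/Ω = (1/2.0) × 0.6 × 100 × 0.2209 × 10 = 66.28 kips.
Base metal (shear rupture): R_n/Ω = (1/2.0) × 0.6 × 65 × 0.5 × 10 = 97.5 kips.
Governing: weld metal.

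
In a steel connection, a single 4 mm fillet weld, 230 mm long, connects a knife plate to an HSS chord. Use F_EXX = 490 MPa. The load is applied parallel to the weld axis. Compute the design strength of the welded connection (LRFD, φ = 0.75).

Effective throat t_e = 0.707 × 4 = 2.828 mm.
Total length L = 230 mm; A_we = 2.828 × 230 = 650.4 mm².
F_nw = 0.6 F_EXX = 0.6 × 490 = 294 MPa.
φR_n = 0.75 × 294 × 650.4 × 10⁻³ = 143.4 kN.

φR_n ≈ 143 kN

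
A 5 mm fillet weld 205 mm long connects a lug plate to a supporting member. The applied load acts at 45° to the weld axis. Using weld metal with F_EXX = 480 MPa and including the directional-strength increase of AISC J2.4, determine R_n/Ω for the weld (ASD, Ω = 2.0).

t_e = 0.707 × 5 = 3.535 mm; A_we = 3.535 × 205 = 724.7 mm².
Directional factor: 1.0 + 0.5 sin^1.5(45°) = 1.297.
F_nw = 0.6 × 480 × 1.297 = 373.6 MPa.
R_n/Ω = (373.6 × 724.7) / 2.0 × 10⁻³ = 135.4 kN.

R_n/Ω ≈ 135 kN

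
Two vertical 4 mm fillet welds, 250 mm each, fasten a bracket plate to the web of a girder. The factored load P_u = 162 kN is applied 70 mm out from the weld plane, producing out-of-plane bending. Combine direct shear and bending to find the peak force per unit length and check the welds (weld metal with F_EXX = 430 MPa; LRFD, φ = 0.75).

L_w = 2 × 250 = 500 mm; section modulus (unit throat) S = 2 × L²/6 = 20830 mm².
Direct shear f_v = P/L_w = 162×10³/500 = 324 N/mm.
Moment M = P × e = 162×10³ × 70 = 11340000 N·mm; bending f_b = M/S = 544.3 N/mm.
f_max = √(f_v² + f_b²) = √(324² + 544.3²) = 633.5 N/mm.
φr_n = 0.75 × 0.6 × 430 × (0.707 × 4) = 547.2 N/mm → NOT adequate.

f_max ≈ 633 N/mm; NOT adequate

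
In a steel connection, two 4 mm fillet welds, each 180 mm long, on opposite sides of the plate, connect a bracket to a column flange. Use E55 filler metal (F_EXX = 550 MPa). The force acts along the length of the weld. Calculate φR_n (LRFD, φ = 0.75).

φR_n ≈ 252 kN

Effective throat t_e = 0.707 × 4 = 2.828 mm.
Total length L = 360 mm; A_we = 2.828 × 360 = 1018 mm².
F_nw = 0.6 F_EXX = 0.6 × 550 = 330 MPa.
φR_n = 0.75 × 330 × 1018 × 10⁻³ = 252 kN.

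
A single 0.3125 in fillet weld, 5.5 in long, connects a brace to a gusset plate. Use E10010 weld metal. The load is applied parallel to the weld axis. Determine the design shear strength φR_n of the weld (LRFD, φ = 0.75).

φR_n ≈ 54.7 kips

E100XX → F_EXX = 100 ksi.
Effective throat t_e = 0.707 × 0.3125 = 0.2209 in.
Total length L = 5.5 in; A_we = 0.2209 × 5.5 = 1.215 in².
F_nw = 0.6 F_EXX = 0.6 × 100 = 60 ksi.
φR_n = 0.75 × 60 × 1.215 = 54.68 kips.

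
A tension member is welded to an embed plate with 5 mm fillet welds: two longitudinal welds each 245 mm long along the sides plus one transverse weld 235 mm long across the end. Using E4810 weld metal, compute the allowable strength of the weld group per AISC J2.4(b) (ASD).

E48XX → F_EXX = 480 MPa.
t_e = 0.707 × 5 = 3.535 mm.
R_nwl = 0.6 × 480 × 3.535 × 490 × 10⁻³ = 498.9 kN (longitudinal, 2 welds).
R_nwt = 0.6 × 480 × 3.535 × 235 × 10⁻³ = 239.2 kN (transverse, base value).
(i) R_nwl + R_nwt = 738.1 kN; (ii) 0.85 R_nwl + 1.5 R_nwt = 782.9 kN.
R_n = max = 782.9 kN [governs: (ii)]; R_n/Ω = 391.5 kN.

R_n/Ω ≈ 391 kN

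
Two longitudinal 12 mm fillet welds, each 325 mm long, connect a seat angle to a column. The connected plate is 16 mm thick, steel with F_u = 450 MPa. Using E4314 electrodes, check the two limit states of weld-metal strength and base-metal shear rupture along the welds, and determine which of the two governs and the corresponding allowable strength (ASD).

E43XX → F_EXX = 430 MPa.
t_e = 0.707 × 12 = 8.484 mm; L = 650 mm.
Weld metal: R_n/Ω = (1/2.0) × 0.6 × 430 × 8.484 × 650 × 10⁻³ = 711.4 kN.
Base metal (shear rupture): R_n/Ω = (1/2.0) × 0.6 × 450 × 16 × 650 × 10⁻³ = 1404 kN.
Governing: weld metal.

R_n/Ω ≈ 711 kN (weld metal governs)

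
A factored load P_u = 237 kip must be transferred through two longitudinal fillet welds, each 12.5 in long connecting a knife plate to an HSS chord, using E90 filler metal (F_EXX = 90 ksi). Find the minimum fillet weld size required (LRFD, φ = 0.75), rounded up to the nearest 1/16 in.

w = 3/8 in

Total weld length L = 25 in.
Required throat t_e = P_u / (φ × 0.6 F_EXX × L) = 237 / (0.75 × 0.6 × 90 × 25) = 0.2341 in.
Required leg w = t_e / 0.707 = 0.3311 in → use 3/8 in.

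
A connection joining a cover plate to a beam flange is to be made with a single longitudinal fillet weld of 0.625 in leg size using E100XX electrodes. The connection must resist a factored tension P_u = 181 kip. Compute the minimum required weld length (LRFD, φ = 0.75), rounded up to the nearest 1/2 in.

L = 9.5 in

E100XX → F_EXX = 100 ksi.
Throat t_e = 0.707 × 0.625 = 0.4419 in.
φr_n = 0.75 × 0.6 × 100 × 0.4419 = 19.88 kip/in.
L_req = P_u / φr_n = 181 / 19.88 = 9.103 in total.
Round up → use L = 9.5 in.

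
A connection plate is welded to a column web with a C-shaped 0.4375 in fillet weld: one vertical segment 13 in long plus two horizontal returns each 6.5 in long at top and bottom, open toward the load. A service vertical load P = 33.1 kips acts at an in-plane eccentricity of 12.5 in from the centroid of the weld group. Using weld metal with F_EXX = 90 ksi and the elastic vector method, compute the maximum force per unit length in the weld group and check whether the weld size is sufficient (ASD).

f_max ≈ 4.84 kip/in; adequate

Total weld length L_w = 26 in. Treat welds as unit-width lines.
Centroid: x̄ = 2×6.5×3.25 / 26 = 1.625 in from the vertical weld.
Polar moment about centroid: J = I_x + I_y = [13³/12 + 2×6.5×6.5²] + [13×1.625² + 2(6.5³/12 + 6.5×1.625²)] = 846.8 in³.
Direct shear f_v = P/L_w = 33.1 / 26 = 1.273 kip/in (vertical).
Torsion M = P·e = 33.1 × 12.5 = 413.75 kip·in.
Critical point at (x, y) = (4.875, 6.5) from centroid. f_tx = M·y/J = 3.176 kip/in; f_ty = M·x/J = 2.382 kip/in.
Resultant f_max = √[f_tx² + (f_v + f_ty)²] = √[3.176² + (1.273 + 2.382)²] = 4.842 kip/in.
Capacity per unit length: r_n/Ω = (1/2.0) × 0.6 × 90 × (0.707 × 0.4375) = 8.351 kip/in.
4.842 ≤ 8.351 → adequate.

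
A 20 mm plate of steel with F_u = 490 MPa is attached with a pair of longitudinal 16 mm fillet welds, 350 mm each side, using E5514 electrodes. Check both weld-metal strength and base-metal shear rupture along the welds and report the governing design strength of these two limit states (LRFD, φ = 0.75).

E55XX → F_EXX = 550 MPa.
t_e = 0.707 × 16 = 11.31 mm; L = 700 mm.
Weld metal: φR_n = 0.75 × 0.6 × 550 × 11.31 × 700 × 10⁻³ = 1960 kN.
Base metal (shear rupture): φR_n = 0.75 × 0.6 × 490 × 20 × 700 × 10⁻³ = 3087 kN.
Governing: weld metal.

φR_n ≈ 1960 kN (weld metal governs)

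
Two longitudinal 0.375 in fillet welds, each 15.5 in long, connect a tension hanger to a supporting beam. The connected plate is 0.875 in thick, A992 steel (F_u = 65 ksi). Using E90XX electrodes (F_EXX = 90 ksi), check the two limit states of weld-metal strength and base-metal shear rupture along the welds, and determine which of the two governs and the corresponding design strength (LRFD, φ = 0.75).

t_e = 0.707 × 0.375 = 0.2651 in; L = 31 in.
Weld metal: φR_n = 0.75 × 0.6 × 90 × 0.2651 × 31 = 332.9 kips.
Base metal (shear rupture): φR_n = 0.75 × 0.6 × 65 × 0.875 × 31 = 793.4 kips.
Governing: weld metal.

φR_n ≈ 333 kips (weld metal governs)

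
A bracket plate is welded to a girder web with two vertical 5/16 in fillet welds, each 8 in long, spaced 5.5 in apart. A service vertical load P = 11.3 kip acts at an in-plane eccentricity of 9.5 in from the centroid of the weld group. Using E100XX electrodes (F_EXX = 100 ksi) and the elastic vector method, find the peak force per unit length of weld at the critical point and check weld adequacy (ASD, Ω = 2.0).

Total weld length L_w = 16 in. Treat welds as unit-width lines.
Polar moment about centroid: J = 2[d³/12 + d(b/2)²] = 2[8³/12 + 8×2.75²] = 206.3 in³.
Direct shear f_v = P/L_w = 11.3 / 16 = 0.7063 kip/in (vertical).
Torsion M = P·e = 11.3 × 9.5 = 107.35 kip·in.
Critical point at (x, y) = (2.75, 4) from centroid. f_tx = M·y/J = 2.081 kip/in; f_ty = M·x/J = 1.431 kip/in.
Resultant f_max = √[f_tx² + (f_v + f_ty)²] = √[2.081² + (0.7063 + 1.431)²] = 2.983 kip/in.
Capacity per unit length: r_n/Ω = (1/2.0) × 0.6 × 100 × (0.707 × 0.3125) = 6.628 kip/in.
2.983 ≤ 6.628 → adequate.

f_max ≈ 2.98 kip/in; adequate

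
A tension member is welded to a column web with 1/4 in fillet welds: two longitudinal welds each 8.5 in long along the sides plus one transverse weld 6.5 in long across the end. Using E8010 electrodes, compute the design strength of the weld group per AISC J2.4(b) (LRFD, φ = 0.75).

φR_n ≈ 154 kips

E80XX → F_EXX = 80 ksi.
t_e = 0.707 × 0.25 = 0.1767 in.
R_nwl = 0.6 × 80 × 0.1767 × 17 = 144.2 kips (longitudinal, 2 welds).
R_nwt = 0.6 × 80 × 0.1767 × 6.5 = 55.15 kips (transverse, base value).
(i) R_nwl + R_nwt = 199.4 kips; (ii) 0.85 R_nwl + 1.5 R_nwt = 205.3 kips.
R_n = max = 205.3 kips [governs: (ii)]; φR_n = 154 kips.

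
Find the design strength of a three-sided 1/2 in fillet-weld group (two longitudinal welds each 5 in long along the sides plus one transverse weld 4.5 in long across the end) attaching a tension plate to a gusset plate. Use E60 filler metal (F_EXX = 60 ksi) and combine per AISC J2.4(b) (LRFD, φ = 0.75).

φR_n ≈ 146 kips

t_e = 0.707 × 0.5 = 0.3535 in.
R_nwl = 0.6 × 60 × 0.3535 × 10 = 127.3 kips (longitudinal, 2 welds).
R_nwt = 0.6 × 60 × 0.3535 × 4.5 = 57.27 kips (transverse, base value).
(i) R_nwl + R_nwt = 184.5 kips; (ii) 0.85 R_nwl + 1.5 R_nwt = 194.1 kips.
R_n = max = 194.1 kips [governs: (ii)]; φR_n = 145.6 kips.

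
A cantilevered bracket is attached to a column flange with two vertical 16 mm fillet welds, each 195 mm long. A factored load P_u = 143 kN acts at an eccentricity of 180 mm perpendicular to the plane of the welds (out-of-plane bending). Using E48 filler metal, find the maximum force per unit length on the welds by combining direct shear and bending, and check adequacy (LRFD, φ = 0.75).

E48XX → F_EXX = 480 MPa.
L_w = 2 × 195 = 390 mm; section modulus (unit throat) S = 2 × L²/6 = 12680 mm².
Direct shear f_v = P/L_w = 143×10³/390 = 366.7 N/mm.
Moment M = P × e = 143×10³ × 180 = 25740000 N·mm; bending f_b = M/S = 2031 N/mm.
f_max = √(f_v² + f_b²) = √(366.7² + 2031²) = 2064 N/mm.
φr_n = 0.75 × 0.6 × 480 × (0.707 × 16) = 2443 N/mm → adequate.

f_max ≈ 2060 N/mm; adequate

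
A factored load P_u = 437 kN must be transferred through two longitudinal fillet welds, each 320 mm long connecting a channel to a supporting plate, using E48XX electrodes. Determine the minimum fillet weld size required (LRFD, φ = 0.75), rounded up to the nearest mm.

E48XX → F_EXX = 480 MPa.
Total weld length L = 640 mm.
Required throat t_e = P_u / (φ × 0.6 F_EXX × L) = 437 / (0.75 × 0.6 × 480 × 640 × 10⁻³) = 3.161 mm.
Required leg w = t_e / 0.707 = 4.471 mm → use 5 mm.

w = 5 mm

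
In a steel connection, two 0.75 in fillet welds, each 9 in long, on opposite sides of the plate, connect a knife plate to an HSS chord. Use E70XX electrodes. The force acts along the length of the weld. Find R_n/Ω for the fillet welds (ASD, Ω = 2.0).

E70XX → F_EXX = 70 ksi.
Effective throat t_e = 0.707 × 0.75 = 0.5302 in.
Total length L = 18 in; A_we = 0.5302 × 18 = 9.544 in².
F_nw = 0.6 F_EXX = 0.6 × 70 = 42 ksi.
R_n = 42 × 9.544 = 400.9 kips; R_n/Ω = 400.9/2.0 = 200.4 kips.

R_n/Ω ≈ 200 kips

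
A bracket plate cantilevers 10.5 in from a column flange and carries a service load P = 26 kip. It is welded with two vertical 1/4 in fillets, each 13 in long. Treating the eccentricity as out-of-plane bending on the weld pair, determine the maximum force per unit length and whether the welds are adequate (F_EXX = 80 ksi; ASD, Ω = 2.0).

f_max ≈ 4.95 kip/in; NOT adequate

L_w = 2 × 13 = 26 in; section modulus (unit throat) S = 2 × L²/6 = 56.33 in².
Direct shear f_v = P/L_w = 26/26 = 1 kip/in.
Moment M = P × e = 26 × 10.5 = 273 kip·in; bending f_b = M/S = 4.846 kip/in.
f_max = √(f_v² + f_b²) = √(1² + 4.846²) = 4.948 kip/in.
r_n/Ω = (1/2.0) × 0.6 × 80 × (0.707 × 0.25) = 4.242 kip/in → NOT adequate.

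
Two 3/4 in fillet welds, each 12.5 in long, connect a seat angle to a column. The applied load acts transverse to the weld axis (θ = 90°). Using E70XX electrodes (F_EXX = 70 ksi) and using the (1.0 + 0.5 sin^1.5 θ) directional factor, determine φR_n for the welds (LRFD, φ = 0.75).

φR_n ≈ 626 kips

t_e = 0.707 × 0.75 = 0.5302 in; A_we = 0.5302 × 25 = 13.26 in².
Directional factor: 1.0 + 0.5 sin^1.5(90°) = 1.5.
F_nw = 0.6 × 70 × 1.5 = 63 ksi.
φR_n = 0.75 × 63 × 13.26 = 626.4 kips.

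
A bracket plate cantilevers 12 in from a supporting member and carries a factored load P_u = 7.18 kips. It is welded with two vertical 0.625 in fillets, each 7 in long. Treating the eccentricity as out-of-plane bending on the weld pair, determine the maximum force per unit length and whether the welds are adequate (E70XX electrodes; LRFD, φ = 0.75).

E70XX → F_EXX = 70 ksi.
L_w = 2 × 7 = 14 in; section modulus (unit throat) S = 2 × L²/6 = 16.33 in².
Direct shear f_v = P/L_w = 7.18/14 = 0.5129 kip/in.
Moment M = P × e = 7.18 × 12 = 86.16 kip·in; bending f_b = M/S = 5.275 kip/in.
f_max = √(f_v² + f_b²) = √(0.5129² + 5.275²) = 5.3 kip/in.
φr_n = 0.75 × 0.6 × 70 × (0.707 × 0.625) = 13.92 kip/in → adequate.

f_max ≈ 5.3 kip/in; adequate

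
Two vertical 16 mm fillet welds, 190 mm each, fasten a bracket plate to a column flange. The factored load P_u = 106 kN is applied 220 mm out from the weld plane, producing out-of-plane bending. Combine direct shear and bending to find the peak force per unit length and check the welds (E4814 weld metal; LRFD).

f_max ≈ 1960 N/mm; adequate

E48XX → F_EXX = 480 MPa.
L_w = 2 × 190 = 380 mm; section modulus (unit throat) S = 2 × L²/6 = 12030 mm².
Direct shear f_v = P/L_w = 106×10³/380 = 278.9 N/mm.
Moment M = P × e = 106×10³ × 220 = 23320000 N·mm; bending f_b = M/S = 1938 N/mm.
f_max = √(f_v² + f_b²) = √(278.9² + 1938²) = 1958 N/mm.
φr_n = 0.75 × 0.6 × 480 × (0.707 × 16) = 2443 N/mm → adequate.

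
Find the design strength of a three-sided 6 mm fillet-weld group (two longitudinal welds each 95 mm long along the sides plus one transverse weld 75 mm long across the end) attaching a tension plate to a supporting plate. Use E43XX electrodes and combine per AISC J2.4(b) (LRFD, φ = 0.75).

φR_n ≈ 225 kN

E43XX → F_EXX = 430 MPa.
t_e = 0.707 × 6 = 4.242 mm.
R_nwl = 0.6 × 430 × 4.242 × 190 × 10⁻³ = 207.9 kN (longitudinal, 2 welds).
R_nwt = 0.6 × 430 × 4.242 × 75 × 10⁻³ = 82.08 kN (transverse, base value).
(i) R_nwl + R_nwt = 290 kN; (ii) 0.85 R_nwl + 1.5 R_nwt = 299.9 kN.
R_n = max = 299.9 kN [governs: (ii)]; φR_n = 224.9 kN.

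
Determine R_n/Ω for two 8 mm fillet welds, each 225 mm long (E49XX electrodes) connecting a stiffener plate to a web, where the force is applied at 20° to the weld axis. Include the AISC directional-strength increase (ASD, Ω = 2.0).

E49XX → F_EXX = 490 MPa.
t_e = 0.707 × 8 = 5.656 mm; A_we = 5.656 × 450 = 2545 mm².
Directional factor: 1.0 + 0.5 sin^1.5(20°) = 1.1.
F_nw = 0.6 × 490 × 1.1 = 323.4 MPa.
R_n/Ω = (323.4 × 2545) / 2.0 × 10⁻³ = 411.6 kN.

R_n/Ω ≈ 412 kN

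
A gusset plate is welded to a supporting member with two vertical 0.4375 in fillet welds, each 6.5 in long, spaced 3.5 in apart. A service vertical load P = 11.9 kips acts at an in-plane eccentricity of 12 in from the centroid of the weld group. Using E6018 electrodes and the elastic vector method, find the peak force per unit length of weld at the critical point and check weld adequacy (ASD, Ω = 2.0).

f_max ≈ 6.64 kip/in; NOT adequate

E60XX → F_EXX = 60 ksi.
Total weld length L_w = 13 in. Treat welds as unit-width lines.
Polar moment about centroid: J = 2[d³/12 + d(b/2)²] = 2[6.5³/12 + 6.5×1.75²] = 85.58 in³.
Direct shear f_v = P/L_w = 11.9 / 13 = 0.9154 kip/in (vertical).
Torsion M = P·e = 11.9 × 12 = 142.8 kip·in.
Critical point at (x, y) = (1.75, 3.25) from centroid. f_tx = M·y/J = 5.423 kip/in; f_ty = M·x/J = 2.92 kip/in.
Resultant f_max = √[f_tx² + (f_v + f_ty)²] = √[5.423² + (0.9154 + 2.92)²] = 6.642 kip/in.
Capacity per unit length: r_n/Ω = (1/2.0) × 0.6 × 60 × (0.707 × 0.4375) = 5.568 kip/in.
6.642 > 5.568 → NOT adequate.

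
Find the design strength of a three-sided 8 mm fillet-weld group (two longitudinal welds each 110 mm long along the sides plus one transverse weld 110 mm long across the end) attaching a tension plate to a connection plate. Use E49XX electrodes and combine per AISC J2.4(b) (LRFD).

φR_n ≈ 439 kN

E49XX → F_EXX = 490 MPa.
t_e = 0.707 × 8 = 5.656 mm.
R_nwl = 0.6 × 490 × 5.656 × 220 × 10⁻³ = 365.8 kN (longitudinal, 2 welds).
R_nwt = 0.6 × 490 × 5.656 × 110 × 10⁻³ = 182.9 kN (transverse, base value).
(i) R_nwl + R_nwt = 548.7 kN; (ii) 0.85 R_nwl + 1.5 R_nwt = 585.3 kN.
R_n = max = 585.3 kN [governs: (ii)]; φR_n = 439 kN.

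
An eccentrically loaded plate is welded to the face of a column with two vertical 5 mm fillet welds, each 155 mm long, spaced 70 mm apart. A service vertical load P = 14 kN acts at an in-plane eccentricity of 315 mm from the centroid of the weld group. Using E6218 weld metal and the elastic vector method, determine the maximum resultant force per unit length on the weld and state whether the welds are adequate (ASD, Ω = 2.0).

f_max ≈ 396 N/mm; adequate

E62XX → F_EXX = 620 MPa.
Total weld length L_w = 310 mm. Treat welds as unit-width lines.
Polar moment about centroid: J = 2[d³/12 + d(b/2)²] = 2[155³/12 + 155×35²] = 1000000 mm³.
Direct shear f_v = P/L_w = 14×10³ / 310 = 45.16 N/mm (vertical).
Torsion M = P·e = 14×10³ × 315 = 4410000 N·mm.
Critical point at (x, y) = (35, 77.5) from centroid. f_tx = M·y/J = 341.6 N/mm; f_ty = M·x/J = 154.3 N/mm.
Resultant f_max = √[f_tx² + (f_v + f_ty)²] = √[341.6² + (45.16 + 154.3)²] = 395.6 N/mm.
Capacity per unit length: r_n/Ω = (1/2.0) × 0.6 × 620 × (0.707 × 5) = 657.5 N/mm.
395.6 ≤ 657.5 → adequate.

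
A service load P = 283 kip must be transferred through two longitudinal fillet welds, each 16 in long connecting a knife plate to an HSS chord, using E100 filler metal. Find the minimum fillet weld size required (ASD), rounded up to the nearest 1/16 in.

E100XX → F_EXX = 100 ksi.
Total weld length L = 32 in.
Required throat t_e = P × Ω / (0.6 F_EXX × L) = 283 × 2.0 / (0.6 × 100 × 32) = 0.2948 in.
Required leg w = t_e / 0.707 = 0.417 in → use 7/16 in.

w = 7/16 in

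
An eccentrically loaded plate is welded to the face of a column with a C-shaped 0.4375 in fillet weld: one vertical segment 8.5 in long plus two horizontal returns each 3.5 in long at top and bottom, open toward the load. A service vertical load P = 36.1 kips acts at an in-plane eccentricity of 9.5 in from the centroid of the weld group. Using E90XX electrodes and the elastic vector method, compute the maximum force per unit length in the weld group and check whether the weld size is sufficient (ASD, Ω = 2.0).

f_max ≈ 10.2 kip/in; NOT adequate

E90XX → F_EXX = 90 ksi.
Total weld length L_w = 15.5 in. Treat welds as unit-width lines.
Centroid: x̄ = 2×3.5×1.75 / 15.5 = 0.7903 in from the vertical weld.
Polar moment about centroid: J = I_x + I_y = [8.5³/12 + 2×3.5×4.25²] + [8.5×0.7903² + 2(3.5³/12 + 3.5×0.9597²)] = 196.5 in³.
Direct shear f_v = P/L_w = 36.1 / 15.5 = 2.329 kip/in (vertical).
Torsion M = P·e = 36.1 × 9.5 = 342.95 kip·in.
Critical point at (x, y) = (2.71, 4.25) from centroid. f_tx = M·y/J = 7.417 kip/in; f_ty = M·x/J = 4.729 kip/in.
Resultant f_max = √[f_tx² + (f_v + f_ty)²] = √[7.417² + (2.329 + 4.729)²] = 10.24 kip/in.
Capacity per unit length: r_n/Ω = (1/2.0) × 0.6 × 90 × (0.707 × 0.4375) = 8.351 kip/in.
10.24 > 8.351 → NOT adequate.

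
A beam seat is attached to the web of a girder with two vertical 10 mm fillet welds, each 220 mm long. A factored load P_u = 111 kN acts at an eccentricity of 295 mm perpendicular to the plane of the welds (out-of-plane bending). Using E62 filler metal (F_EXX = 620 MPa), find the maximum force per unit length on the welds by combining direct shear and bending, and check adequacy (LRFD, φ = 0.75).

L_w = 2 × 220 = 440 mm; section modulus (unit throat) S = 2 × L²/6 = 16130 mm².
Direct shear f_v = P/L_w = 111×10³/440 = 252.3 N/mm.
Moment M = P × e = 111×10³ × 295 = 32745000 N·mm; bending f_b = M/S = 2030 N/mm.
f_max = √(f_v² + f_b²) = √(252.3² + 2030²) = 2045 N/mm.
φr_n = 0.75 × 0.6 × 620 × (0.707 × 10) = 1973 N/mm → NOT adequate.

f_max ≈ 2050 N/mm; NOT adequate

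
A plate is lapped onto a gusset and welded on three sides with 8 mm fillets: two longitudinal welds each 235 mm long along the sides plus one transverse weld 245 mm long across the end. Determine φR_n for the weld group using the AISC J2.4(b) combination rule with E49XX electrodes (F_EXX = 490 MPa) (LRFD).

t_e = 0.707 × 8 = 5.656 mm.
R_nwl = 0.6 × 490 × 5.656 × 470 × 10⁻³ = 781.5 kN (longitudinal, 2 welds).
R_nwt = 0.6 × 490 × 5.656 × 245 × 10⁻³ = 407.4 kN (transverse, base value).
(i) R_nwl + R_nwt = 1189 kN; (ii) 0.85 R_nwl + 1.5 R_nwt = 1275 kN.
R_n = max = 1275 kN [governs: (ii)]; φR_n = 956.6 kN.

φR_n ≈ 957 kN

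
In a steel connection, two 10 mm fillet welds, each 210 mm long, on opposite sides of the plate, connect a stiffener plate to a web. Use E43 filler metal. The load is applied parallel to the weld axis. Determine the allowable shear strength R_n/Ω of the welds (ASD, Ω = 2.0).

R_n/Ω ≈ 383 kN

E43XX → F_EXX = 430 MPa.
Effective throat t_e = 0.707 × 10 = 7.07 mm.
Total length L = 420 mm; A_we = 7.07 × 420 = 2969 mm².
F_nw = 0.6 F_EXX = 0.6 × 430 = 258 MPa.
R_n = 258 × 2969 × 10⁻³ = 766.1 kN; R_n/Ω = 766.1/2.0 = 383.1 kN.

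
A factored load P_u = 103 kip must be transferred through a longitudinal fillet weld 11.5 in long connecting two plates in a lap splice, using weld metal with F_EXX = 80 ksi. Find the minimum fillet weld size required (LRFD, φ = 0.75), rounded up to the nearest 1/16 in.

w = 3/8 in

Total weld length L = 11.5 in.
Required throat t_e = P_u / (φ × 0.6 F_EXX × L) = 103 / (0.75 × 0.6 × 80 × 11.5) = 0.2488 in.
Required leg w = t_e / 0.707 = 0.3519 in → use 3/8 in.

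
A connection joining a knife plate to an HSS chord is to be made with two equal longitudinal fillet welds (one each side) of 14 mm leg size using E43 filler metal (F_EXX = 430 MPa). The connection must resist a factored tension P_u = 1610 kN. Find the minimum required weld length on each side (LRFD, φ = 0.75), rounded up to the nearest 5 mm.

Throat t_e = 0.707 × 14 = 9.898 mm.
φr_n = 0.75 × 0.6 × 430 × 9.898 × 10⁻³ = 1.915 kN/mm.
L_req = P_u / φr_n = 1610 / 1.915 = 840.6 mm total.
Per side: 840.6 / 2 = 420.3 mm.
Round up → use L = 425 mm on each side.

L = 425 mm on each side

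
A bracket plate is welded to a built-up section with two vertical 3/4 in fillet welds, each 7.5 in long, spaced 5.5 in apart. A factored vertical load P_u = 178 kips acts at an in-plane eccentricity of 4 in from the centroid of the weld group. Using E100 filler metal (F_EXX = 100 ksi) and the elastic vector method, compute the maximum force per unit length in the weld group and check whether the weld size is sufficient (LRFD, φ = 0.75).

Total weld length L_w = 15 in. Treat welds as unit-width lines.
Polar moment about centroid: J = 2[d³/12 + d(b/2)²] = 2[7.5³/12 + 7.5×2.75²] = 183.8 in³.
Direct shear f_v = P/L_w = 178 / 15 = 11.87 kip/in (vertical).
Torsion M = P·e = 178 × 4 = 712 kip·in.
Critical point at (x, y) = (2.75, 3.75) from centroid. f_tx = M·y/J = 14.53 kip/in; f_ty = M·x/J = 10.66 kip/in.
Resultant f_max = √[f_tx² + (f_v + f_ty)²] = √[14.53² + (11.87 + 10.66)²] = 26.8 kip/in.
Capacity per unit length: φr_n = 0.75 × 0.6 × 100 × (0.707 × 0.75) = 23.86 kip/in.
26.8 > 23.86 → NOT adequate.

f_max ≈ 26.8 kip/in; NOT adequate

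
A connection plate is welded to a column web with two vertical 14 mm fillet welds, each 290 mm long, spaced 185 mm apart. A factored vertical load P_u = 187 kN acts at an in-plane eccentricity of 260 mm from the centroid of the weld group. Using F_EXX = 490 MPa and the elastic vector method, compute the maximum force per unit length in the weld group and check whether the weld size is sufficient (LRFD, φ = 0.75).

f_max ≈ 1130 N/mm; adequate

Total weld length L_w = 580 mm. Treat welds as unit-width lines.
Polar moment about centroid: J = 2[d³/12 + d(b/2)²] = 2[290³/12 + 290×92.5²] = 9027000 mm³.
Direct shear f_v = P/L_w = 187×10³ / 580 = 322.4 N/mm (vertical).
Torsion M = P·e = 187×10³ × 260 = 48620000 N·mm.
Critical point at (x, y) = (92.5, 145) from centroid. f_tx = M·y/J = 780.9 N/mm; f_ty = M·x/J = 498.2 N/mm.
Resultant f_max = √[f_tx² + (f_v + f_ty)²] = √[780.9² + (322.4 + 498.2)²] = 1133 N/mm.
Capacity per unit length: φr_n = 0.75 × 0.6 × 490 × (0.707 × 14) = 2183 N/mm.
1133 ≤ 2183 → adequate.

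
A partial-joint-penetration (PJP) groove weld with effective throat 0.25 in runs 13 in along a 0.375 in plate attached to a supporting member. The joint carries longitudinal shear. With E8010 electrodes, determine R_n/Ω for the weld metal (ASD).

E80XX → F_EXX = 80 ksi.
Effective throat (given) t_e = 0.25 in.
A_we = 0.25 × 13 = 3.25 in².
F_nw = 0.6 F_EXX = 48 ksi.
R_n/Ω = (48 × 3.25) / 2.0 = 78 kip.

R_n/Ω ≈ 78 kip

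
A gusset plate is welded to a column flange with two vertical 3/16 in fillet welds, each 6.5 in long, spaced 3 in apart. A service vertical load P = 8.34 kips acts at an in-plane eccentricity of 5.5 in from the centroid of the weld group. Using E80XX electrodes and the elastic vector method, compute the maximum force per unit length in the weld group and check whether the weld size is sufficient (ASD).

f_max ≈ 2.53 kip/in; adequate

E80XX → F_EXX = 80 ksi.
Total weld length L_w = 13 in. Treat welds as unit-width lines.
Polar moment about centroid: J = 2[d³/12 + d(b/2)²] = 2[6.5³/12 + 6.5×1.5²] = 75.02 in³.
Direct shear f_v = P/L_w = 8.34 / 13 = 0.6415 kip/in (vertical).
Torsion M = P·e = 8.34 × 5.5 = 45.87 kip·in.
Critical point at (x, y) = (1.5, 3.25) from centroid. f_tx = M·y/J = 1.987 kip/in; f_ty = M·x/J = 0.9171 kip/in.
Resultant f_max = √[f_tx² + (f_v + f_ty)²] = √[1.987² + (0.6415 + 0.9171)²] = 2.526 kip/in.
Capacity per unit length: r_n/Ω = (1/2.0) × 0.6 × 80 × (0.707 × 0.1875) = 3.181 kip/in.
2.526 ≤ 3.181 → adequate.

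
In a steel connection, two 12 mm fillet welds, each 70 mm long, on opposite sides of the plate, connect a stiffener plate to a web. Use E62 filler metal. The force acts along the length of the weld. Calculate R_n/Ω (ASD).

R_n/Ω ≈ 221 kN

E62XX → F_EXX = 620 MPa.
Effective throat t_e = 0.707 × 12 = 8.484 mm.
Total length L = 140 mm; A_we = 8.484 × 140 = 1188 mm².
F_nw = 0.6 F_EXX = 0.6 × 620 = 372 MPa.
R_n = 372 × 1188 × 10⁻³ = 441.8 kN; R_n/Ω = 441.8/2.0 = 220.9 kN.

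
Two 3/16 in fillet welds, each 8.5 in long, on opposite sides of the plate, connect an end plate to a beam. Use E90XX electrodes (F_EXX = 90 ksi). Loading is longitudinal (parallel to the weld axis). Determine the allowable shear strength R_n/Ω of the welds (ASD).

R_n/Ω ≈ 60.8 kip

Effective throat t_e = 0.707 × 0.1875 = 0.1326 in.
Total length L = 17 in; A_we = 0.1326 × 17 = 2.254 in².
F_nw = 0.6 F_EXX = 0.6 × 90 = 54 ksi.
R_n = 54 × 2.254 = 121.7 kip; R_n/Ω = 121.7/2.0 = 60.85 kip.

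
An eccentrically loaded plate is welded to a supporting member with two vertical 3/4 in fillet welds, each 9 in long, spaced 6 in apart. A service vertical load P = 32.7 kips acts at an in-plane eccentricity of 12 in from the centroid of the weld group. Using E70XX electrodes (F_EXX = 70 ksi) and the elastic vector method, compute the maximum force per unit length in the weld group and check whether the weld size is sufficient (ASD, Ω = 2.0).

f_max ≈ 8.63 kip/in; adequate

Total weld length L_w = 18 in. Treat welds as unit-width lines.
Polar moment about centroid: J = 2[d³/12 + d(b/2)²] = 2[9³/12 + 9×3²] = 283.5 in³.
Direct shear f_v = P/L_w = 32.7 / 18 = 1.817 kip/in (vertical).
Torsion M = P·e = 32.7 × 12 = 392.4 kip·in.
Critical point at (x, y) = (3, 4.5) from centroid. f_tx = M·y/J = 6.229 kip/in; f_ty = M·x/J = 4.152 kip/in.
Resultant f_max = √[f_tx² + (f_v + f_ty)²] = √[6.229² + (1.817 + 4.152)²] = 8.627 kip/in.
Capacity per unit length: r_n/Ω = (1/2.0) × 0.6 × 70 × (0.707 × 0.75) = 11.14 kip/in.
8.627 ≤ 11.14 → adequate.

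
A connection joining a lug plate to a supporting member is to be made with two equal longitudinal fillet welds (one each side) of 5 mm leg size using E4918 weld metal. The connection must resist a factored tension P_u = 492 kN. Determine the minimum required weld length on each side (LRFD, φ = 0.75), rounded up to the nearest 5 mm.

L = 320 mm on each side

E49XX → F_EXX = 490 MPa.
Throat t_e = 0.707 × 5 = 3.535 mm.
φr_n = 0.75 × 0.6 × 490 × 3.535 × 10⁻³ = 0.7795 kN/mm.
L_req = P_u / φr_n = 492 / 0.7795 = 631.2 mm total.
Per side: 631.2 / 2 = 315.6 mm.
Round up → use L = 320 mm on each side.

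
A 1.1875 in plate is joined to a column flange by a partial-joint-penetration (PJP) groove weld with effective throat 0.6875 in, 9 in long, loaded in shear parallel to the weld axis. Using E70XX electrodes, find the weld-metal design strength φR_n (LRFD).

E70XX → F_EXX = 70 ksi.
Effective throat (given) t_e = 0.6875 in.
A_we = 0.6875 × 9 = 6.188 in².
F_nw = 0.6 F_EXX = 42 ksi.
φR_n = 0.75 × 42 × 6.188 = 194.9 kip.

φR_n ≈ 195 kip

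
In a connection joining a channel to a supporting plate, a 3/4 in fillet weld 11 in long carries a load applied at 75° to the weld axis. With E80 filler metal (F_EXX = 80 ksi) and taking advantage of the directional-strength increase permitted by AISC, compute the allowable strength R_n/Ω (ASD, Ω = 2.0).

t_e = 0.707 × 0.75 = 0.5302 in; A_we = 0.5302 × 11 = 5.833 in².
Directional factor: 1.0 + 0.5 sin^1.5(75°) = 1.475.
F_nw = 0.6 × 80 × 1.475 = 70.78 ksi.
R_n/Ω = (70.78 × 5.833) / 2.0 = 206.4 kip.

R_n/Ω ≈ 206 kip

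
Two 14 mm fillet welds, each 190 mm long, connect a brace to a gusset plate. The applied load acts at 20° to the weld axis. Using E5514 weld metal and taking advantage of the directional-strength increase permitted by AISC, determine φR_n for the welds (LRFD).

E55XX → F_EXX = 550 MPa.
t_e = 0.707 × 14 = 9.898 mm; A_we = 9.898 × 380 = 3761 mm².
Directional factor: 1.0 + 0.5 sin^1.5(20°) = 1.1.
F_nw = 0.6 × 550 × 1.1 = 363 MPa.
φR_n = 0.75 × 363 × 3761 × 10⁻³ = 1024 kN.

φR_n ≈ 1020 kN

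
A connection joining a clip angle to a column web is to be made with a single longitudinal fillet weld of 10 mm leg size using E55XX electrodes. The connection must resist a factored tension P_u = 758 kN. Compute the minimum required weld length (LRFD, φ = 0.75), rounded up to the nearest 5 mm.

L = 435 mm

E55XX → F_EXX = 550 MPa.
Throat t_e = 0.707 × 10 = 7.07 mm.
φr_n = 0.75 × 0.6 × 550 × 7.07 × 10⁻³ = 1.75 kN/mm.
L_req = P_u / φr_n = 758 / 1.75 = 433.2 mm total.
Round up → use L = 435 mm.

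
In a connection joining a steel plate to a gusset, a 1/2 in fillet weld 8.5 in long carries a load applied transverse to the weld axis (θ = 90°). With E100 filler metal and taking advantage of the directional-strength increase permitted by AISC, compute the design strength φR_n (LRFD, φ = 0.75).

φR_n ≈ 203 kip

E100XX → F_EXX = 100 ksi.
t_e = 0.707 × 0.5 = 0.3535 in; A_we = 0.3535 × 8.5 = 3.005 in².
Directional factor: 1.0 + 0.5 sin^1.5(90°) = 1.5.
F_nw = 0.6 × 100 × 1.5 = 90 ksi.
φR_n = 0.75 × 90 × 3.005 = 202.8 kip.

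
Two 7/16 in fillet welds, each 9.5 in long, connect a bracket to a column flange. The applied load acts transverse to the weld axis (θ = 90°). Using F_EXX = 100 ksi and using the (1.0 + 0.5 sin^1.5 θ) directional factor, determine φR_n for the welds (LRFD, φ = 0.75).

φR_n ≈ 397 kips

t_e = 0.707 × 0.4375 = 0.3093 in; A_we = 0.3093 × 19 = 5.877 in².
Directional factor: 1.0 + 0.5 sin^1.5(90°) = 1.5.
F_nw = 0.6 × 100 × 1.5 = 90 ksi.
φR_n = 0.75 × 90 × 5.877 = 396.7 kips.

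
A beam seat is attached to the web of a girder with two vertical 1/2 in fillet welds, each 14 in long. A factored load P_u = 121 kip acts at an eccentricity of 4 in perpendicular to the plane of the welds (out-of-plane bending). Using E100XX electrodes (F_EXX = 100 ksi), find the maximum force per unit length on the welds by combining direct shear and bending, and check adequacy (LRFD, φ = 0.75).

L_w = 2 × 14 = 28 in; section modulus (unit throat) S = 2 × L²/6 = 65.33 in².
Direct shear f_v = P/L_w = 121/28 = 4.321 kip/in.
Moment M = P × e = 121 × 4 = 484 kip·in; bending f_b = M/S = 7.408 kip/in.
f_max = √(f_v² + f_b²) = √(4.321² + 7.408²) = 8.576 kip/in.
φr_n = 0.75 × 0.6 × 100 × (0.707 × 0.5) = 15.91 kip/in → adequate.

f_max ≈ 8.58 kip/in; adequate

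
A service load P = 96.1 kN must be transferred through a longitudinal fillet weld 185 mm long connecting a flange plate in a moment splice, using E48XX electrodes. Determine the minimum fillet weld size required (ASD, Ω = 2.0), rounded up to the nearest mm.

E48XX → F_EXX = 480 MPa.
Total weld length L = 185 mm.
Required throat t_e = P × Ω / (0.6 F_EXX × L) = 96.1 × 2.0 / (0.6 × 480 × 185 × 10⁻³) = 3.607 mm.
Required leg w = t_e / 0.707 = 5.102 mm → use 6 mm.

w = 6 mm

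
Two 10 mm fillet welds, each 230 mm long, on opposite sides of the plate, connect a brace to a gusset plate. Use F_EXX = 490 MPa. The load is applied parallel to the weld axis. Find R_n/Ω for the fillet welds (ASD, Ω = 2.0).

Effective throat t_e = 0.707 × 10 = 7.07 mm.
Total length L = 460 mm; A_we = 7.07 × 460 = 3252 mm².
F_nw = 0.6 F_EXX = 0.6 × 490 = 294 MPa.
R_n = 294 × 3252 × 10⁻³ = 956.1 kN; R_n/Ω = 956.1/2.0 = 478.1 kN.

R_n/Ω ≈ 478 kN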